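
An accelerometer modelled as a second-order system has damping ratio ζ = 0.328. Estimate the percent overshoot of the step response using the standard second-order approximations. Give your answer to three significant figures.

For an underdamped second-order system, %OS = 100·exp(−πζ/√(1−ζ²)).
πζ/√(1−ζ²) = π·0.328/√(1−0.108) = 1.091, so %OS = 100·e^(−1.091) = 33.6%.

%OS ≈ 33.6%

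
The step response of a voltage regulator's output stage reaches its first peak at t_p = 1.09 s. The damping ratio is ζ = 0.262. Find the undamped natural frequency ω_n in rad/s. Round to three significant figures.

ω_n ≈ 2.99 rad/s

Peak time t_p = π/ω_d, so ω_d = π/t_p = π/1.09 = 2.88 rad/s.
ω_n = ω_d/√(1−ζ²) = 2.88/√0.931 = 2.99 rad/s.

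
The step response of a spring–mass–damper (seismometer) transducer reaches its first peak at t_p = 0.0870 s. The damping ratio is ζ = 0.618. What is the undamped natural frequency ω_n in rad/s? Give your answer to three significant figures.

ω_n ≈ 45.9 rad/s

Peak time t_p = π/ω_d, so ω_d = π/t_p = π/0.0870 = 36.1 rad/s.
ω_n = ω_d/√(1−ζ²) = 36.1/√0.618 = 45.9 rad/s.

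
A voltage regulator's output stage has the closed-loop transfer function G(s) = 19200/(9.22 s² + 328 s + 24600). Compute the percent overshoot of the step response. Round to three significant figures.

Dividing through by 9.22: denominator becomes s² + 35.57 s + 2668.
So ω_n = √2668 = 51.7 rad/s and ζ = 35.57/(2·51.7) = 0.344.
%OS = 100·exp(−πζ/√(1−ζ²)) = 31.6%.

%OS ≈ 31.6%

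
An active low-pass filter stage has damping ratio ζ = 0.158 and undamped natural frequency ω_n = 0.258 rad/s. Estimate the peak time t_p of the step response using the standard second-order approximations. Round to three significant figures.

The damped frequency is ω_d = ω_n√(1−ζ²) = 0.258·√(1−0.0250) = 0.255 rad/s.
Peak time t_p = π/ω_d = π/0.255 = 12.3 s.

t_p ≈ 12.3 s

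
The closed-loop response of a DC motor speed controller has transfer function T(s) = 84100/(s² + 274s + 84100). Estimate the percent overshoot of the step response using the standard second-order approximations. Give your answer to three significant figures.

Comparing the denominator to s² + 2ζω_n s + ω_n²: ω_n = √84100 = 290 rad/s, and 2ζω_n = 274 so ζ = 274/(2·290) = 0.472.
Overshoot: exp(−π·0.472/√(1−0.472²)) = 0.186, i.e. 18.6%.

%OS ≈ 18.6%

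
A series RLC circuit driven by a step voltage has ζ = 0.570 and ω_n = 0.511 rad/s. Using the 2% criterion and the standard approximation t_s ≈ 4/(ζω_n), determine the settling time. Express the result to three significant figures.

t_s ≈ 4/(ζω_n) = 4/(0.570 × 0.511) = 13.7 s.

t_s ≈ 13.7 s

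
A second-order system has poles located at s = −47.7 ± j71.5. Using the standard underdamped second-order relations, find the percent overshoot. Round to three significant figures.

%OS ≈ 12.3%

The poles are at −σ ± jω_d with σ = 47.7 and ω_d = 71.5, so ω_n = √(σ²+ω_d²) = 86.0 rad/s and ζ = σ/ω_n = 0.555.
Overshoot: exp(−π·0.555/√(1−0.555²)) = 0.123, i.e. 12.3%.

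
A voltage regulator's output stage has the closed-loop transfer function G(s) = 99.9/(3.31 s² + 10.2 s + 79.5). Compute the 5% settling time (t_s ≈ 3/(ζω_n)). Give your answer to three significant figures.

t_s ≈ 1.95 s

Dividing through by 3.31: denominator becomes s² + 3.082 s + 24.02.
So ω_n = √24.02 = 4.90 rad/s and ζ = 3.082/(2·4.90) = 0.314.
t_s ≈ 3/(ζω_n) = 1.95 s.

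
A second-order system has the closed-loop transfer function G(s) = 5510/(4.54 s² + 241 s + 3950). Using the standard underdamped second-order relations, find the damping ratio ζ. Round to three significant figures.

Dividing through by 4.54: denominator becomes s² + 53.08 s + 870.0.
So ω_n = √870.0 = 29.5 rad/s and ζ = 53.08/(2·29.5) = 0.900.

ζ ≈ 0.900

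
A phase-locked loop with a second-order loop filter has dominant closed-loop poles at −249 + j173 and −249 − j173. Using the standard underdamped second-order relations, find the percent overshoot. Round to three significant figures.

%OS ≈ 1.09%

The poles are at −σ ± jω_d with σ = 249 and ω_d = 173, so ω_n = √(σ²+ω_d²) = 303 rad/s and ζ = σ/ω_n = 0.821.
%OS = 100·exp(−πζ/√(1−ζ²)) = 1.09%.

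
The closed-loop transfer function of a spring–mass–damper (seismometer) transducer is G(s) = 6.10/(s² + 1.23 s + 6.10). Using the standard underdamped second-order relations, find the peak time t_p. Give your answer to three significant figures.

t_p ≈ 1.31 s

Comparing the denominator to s² + 2ζω_n s + ω_n²: ω_n = √6.10 = 2.47 rad/s, and 2ζω_n = 1.23 so ζ = 1.23/(2·2.47) = 0.249.
The damped frequency ω_d = ω_n√(1−ζ²) = 2.39 rad/s. Then t_p = π/ω_d = 1.31 s.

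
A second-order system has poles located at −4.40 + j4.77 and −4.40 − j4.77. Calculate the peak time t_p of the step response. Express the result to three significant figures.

t_p ≈ 0.659 s

t_p = π/ω_d with ω_d = 4.77 (the imaginary part), so t_p = 0.659 s.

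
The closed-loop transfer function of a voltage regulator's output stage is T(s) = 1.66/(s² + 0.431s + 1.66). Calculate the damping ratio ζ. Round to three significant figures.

ω_n = √1.66 = 1.29 rad/s; ζ = 0.431/(2·1.29) = 0.167.

ζ ≈ 0.167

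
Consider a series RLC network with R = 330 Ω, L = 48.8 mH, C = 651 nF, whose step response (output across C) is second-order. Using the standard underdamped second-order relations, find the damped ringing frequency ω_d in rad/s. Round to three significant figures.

ω_d ≈ 4480 rad/s

For a series RLC circuit (capacitor voltage as output), ω_n = 1/√(LC) = 1/√(48.8 mH · 651 nF) = 5610 rad/s.
ζ = (R/2)·√(C/L) = (330/2)·√(651 nF/48.8 mH) = 0.603.
The damped frequency ω_d = ω_n√(1−ζ²) = 4480 rad/s.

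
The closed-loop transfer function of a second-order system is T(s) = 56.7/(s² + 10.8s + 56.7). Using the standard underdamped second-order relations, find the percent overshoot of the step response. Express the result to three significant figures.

Matching coefficients with s² + 2ζω_n s + ω_n² gives ω_n² = 56.7 ⇒ ω_n = 7.53 rad/s, and ζ = 10.8/(2ω_n) = 0.717.
Overshoot: exp(−π·0.717/√(1−0.717²)) = 0.0395, i.e. 3.95%.

%OS ≈ 3.95%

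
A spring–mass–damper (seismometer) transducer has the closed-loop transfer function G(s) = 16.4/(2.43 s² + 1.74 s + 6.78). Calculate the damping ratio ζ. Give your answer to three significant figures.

ζ ≈ 0.214

Dividing through by 2.43: denominator becomes s² + 0.7160 s + 2.790.
So ω_n = √2.790 = 1.67 rad/s and ζ = 0.7160/(2·1.67) = 0.214.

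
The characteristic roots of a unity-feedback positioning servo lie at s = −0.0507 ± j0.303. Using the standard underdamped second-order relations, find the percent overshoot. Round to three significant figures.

%OS ≈ 59.1%

The poles are at −σ ± jω_d with σ = 0.0507 and ω_d = 0.303, so ω_n = √(σ²+ω_d²) = 0.307 rad/s and ζ = σ/ω_n = 0.165.
%OS = 100·exp(−πζ/√(1−ζ²)) = 59.1%.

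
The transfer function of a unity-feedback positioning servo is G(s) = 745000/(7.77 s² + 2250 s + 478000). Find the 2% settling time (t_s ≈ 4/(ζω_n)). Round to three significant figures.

Dividing through by 7.77: denominator becomes s² + 289.6 s + 61520.
So ω_n = √61520 = 248 rad/s and ζ = 289.6/(2·248) = 0.584.
t_s ≈ 4/(ζω_n) = 0.0276 s.

t_s ≈ 0.0276 s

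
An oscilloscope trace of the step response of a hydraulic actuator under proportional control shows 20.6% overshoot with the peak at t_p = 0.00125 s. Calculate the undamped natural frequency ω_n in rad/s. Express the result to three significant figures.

ω_n ≈ 2810 rad/s

From the overshoot, ζ = −ln(OS)/√(π²+ln²(OS)) = 0.449.
t_p = π/ω_d ⇒ ω_d = 2510 rad/s; then ω_n = ω_d/√(1−ζ²) = 2810 rad/s.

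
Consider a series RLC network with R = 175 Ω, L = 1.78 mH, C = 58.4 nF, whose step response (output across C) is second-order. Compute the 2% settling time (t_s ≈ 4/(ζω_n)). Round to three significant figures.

t_s ≈ 0.0000814 s

For a series RLC circuit (capacitor voltage as output), ω_n = 1/√(LC) = 1/√(1.78 mH · 58.4 nF) = 98100 rad/s.
ζ = (R/2)·√(C/L) = (175/2)·√(58.4 nF/1.78 mH) = 0.501.
t_s ≈ 4/(ζω_n) = 0.0000814 s.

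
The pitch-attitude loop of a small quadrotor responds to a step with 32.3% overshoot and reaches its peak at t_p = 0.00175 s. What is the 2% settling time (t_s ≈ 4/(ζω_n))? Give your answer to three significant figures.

t_s ≈ 0.00619 s

The overshoot fixes ζ = −ln(OS)/√(π²+ln²(OS)) = 0.338.
From t_p = π/ω_d, ω_d = π/0.00175 = 1800 rad/s, so ω_n = ω_d/√(1−ζ²) = 1910 rad/s.
t_s ≈ 4/(ζω_n) = 4/(0.338·1910) = 0.00619 s.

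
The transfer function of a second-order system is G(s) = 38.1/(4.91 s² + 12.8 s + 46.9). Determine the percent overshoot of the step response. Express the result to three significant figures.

Dividing through by 4.91: denominator becomes s² + 2.607 s + 9.552.
So ω_n = √9.552 = 3.09 rad/s and ζ = 2.607/(2·3.09) = 0.422.
%OS = 100 e^{−πζ/√(1−ζ²)} with ζ = 0.422 gives 23.2%.

%OS ≈ 23.2%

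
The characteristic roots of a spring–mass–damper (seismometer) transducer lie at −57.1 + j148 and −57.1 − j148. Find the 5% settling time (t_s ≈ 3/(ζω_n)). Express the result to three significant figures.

t_s ≈ 0.0525 s

For poles at −σ ± jω_d, ζω_n = σ = 57.1, so t_s ≈ 3/σ = 0.0525 s.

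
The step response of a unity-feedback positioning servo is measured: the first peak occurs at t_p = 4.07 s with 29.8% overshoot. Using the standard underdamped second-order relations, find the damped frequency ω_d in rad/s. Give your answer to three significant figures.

t_p = π/ω_d, so ω_d = π/4.07 = 0.772 rad/s.

ω_d ≈ 0.772 rad/s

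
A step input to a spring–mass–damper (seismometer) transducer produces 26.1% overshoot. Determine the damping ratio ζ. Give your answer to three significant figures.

Inverting the overshoot relation: ζ = |ln 0.261|/√(π² + ln²0.261) = 0.393.

ζ ≈ 0.393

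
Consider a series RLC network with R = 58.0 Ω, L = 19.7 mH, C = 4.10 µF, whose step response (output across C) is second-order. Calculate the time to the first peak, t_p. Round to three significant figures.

t_p ≈ 0.000983 s

For a series RLC circuit (capacitor voltage as output), ω_n = 1/√(LC) = 1/√(19.7 mH · 4.10 µF) = 3520 rad/s.
ζ = (R/2)·√(C/L) = (58.0/2)·√(4.10 µF/19.7 mH) = 0.418.
ω_d = 3520·√(1 − 0.418²) = 3200 rad/s. t_p = π/ω_d = 0.000983 s.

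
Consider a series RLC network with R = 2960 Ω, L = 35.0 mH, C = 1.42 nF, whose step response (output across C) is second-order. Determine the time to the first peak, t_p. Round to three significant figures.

For a series RLC circuit (capacitor voltage as output), ω_n = 1/√(LC) = 1/√(35.0 mH · 1.42 nF) = 142000 rad/s.
ζ = (R/2)·√(C/L) = (2960/2)·√(1.42 nF/35.0 mH) = 0.298.
ω_d = ω_n√(1−ζ²) = 135000 rad/s. t_p = π/ω_d = 0.0000232 s.

t_p ≈ 0.0000232 s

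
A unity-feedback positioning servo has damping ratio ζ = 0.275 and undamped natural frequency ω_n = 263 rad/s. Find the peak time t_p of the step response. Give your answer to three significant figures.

The damped frequency is ω_d = ω_n√(1−ζ²) = 263·√(1−0.0756) = 253 rad/s.
Peak time t_p = π/ω_d = π/253 = 0.0124 s.

t_p ≈ 0.0124 s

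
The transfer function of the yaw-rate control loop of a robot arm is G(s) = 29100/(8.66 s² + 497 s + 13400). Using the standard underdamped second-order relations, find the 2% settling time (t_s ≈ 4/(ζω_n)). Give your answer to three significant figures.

Dividing through by 8.66: denominator becomes s² + 57.39 s + 1547.
So ω_n = √1547 = 39.3 rad/s and ζ = 57.39/(2·39.3) = 0.729.
t_s ≈ 4/(ζω_n) = 0.139 s.

t_s ≈ 0.139 s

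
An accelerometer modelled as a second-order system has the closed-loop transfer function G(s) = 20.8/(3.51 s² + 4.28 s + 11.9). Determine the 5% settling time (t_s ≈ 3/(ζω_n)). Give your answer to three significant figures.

t_s ≈ 4.92 s

Dividing through by 3.51: denominator becomes s² + 1.219 s + 3.390.
So ω_n = √3.390 = 1.84 rad/s and ζ = 1.219/(2·1.84) = 0.331.
t_s ≈ 3/(ζω_n) = 4.92 s.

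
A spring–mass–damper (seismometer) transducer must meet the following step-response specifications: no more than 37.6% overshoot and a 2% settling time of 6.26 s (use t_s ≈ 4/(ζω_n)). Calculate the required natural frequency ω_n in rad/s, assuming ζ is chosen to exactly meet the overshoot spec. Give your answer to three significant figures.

ω_n ≈ 2.15 rad/s

ζ = −ln(OS)/√(π² + (ln OS)²). With OS = 0.376, ln OS = −0.9782 and ζ = 0.9782/3.290 = 0.297.
From t_s ≈ 4/(ζω_n): ω_n = 4/(ζ·t_s) = 4/(0.297·6.26) = 2.15 rad/s.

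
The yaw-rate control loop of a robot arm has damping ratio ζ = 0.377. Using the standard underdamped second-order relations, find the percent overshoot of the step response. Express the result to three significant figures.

For an underdamped second-order system, %OS = 100·exp(−πζ/√(1−ζ²)).
πζ/√(1−ζ²) = π·0.377/√(1−0.142) = 1.279, so %OS = 100·e^(−1.279) = 27.8%.

%OS ≈ 27.8%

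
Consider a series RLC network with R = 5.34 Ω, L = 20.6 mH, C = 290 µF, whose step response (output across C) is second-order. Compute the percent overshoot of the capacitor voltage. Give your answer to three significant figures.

%OS ≈ 35.0%

For a series RLC circuit (capacitor voltage as output), ω_n = 1/√(LC) = 1/√(20.6 mH · 290 µF) = 409 rad/s.
ζ = (R/2)·√(C/L) = (5.34/2)·√(290 µF/20.6 mH) = 0.317.
Overshoot: exp(−π·0.317/√(1−0.317²)) = 0.350, i.e. 35.0%.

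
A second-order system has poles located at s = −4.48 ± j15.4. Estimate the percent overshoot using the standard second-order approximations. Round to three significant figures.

|pole| = ω_n = √(4.48² + 15.4²) = 16.0 rad/s; ζ = cos θ = σ/ω_n = 0.279.
Overshoot: exp(−π·0.279/√(1−0.279²)) = 0.401, i.e. 40.1%.

%OS ≈ 40.1%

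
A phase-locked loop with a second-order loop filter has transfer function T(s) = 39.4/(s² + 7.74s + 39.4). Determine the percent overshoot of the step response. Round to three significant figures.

%OS ≈ 8.54%

Matching coefficients with s² + 2ζω_n s + ω_n² gives ω_n² = 39.4 ⇒ ω_n = 6.28 rad/s, and ζ = 7.74/(2ω_n) = 0.617.
%OS = 100·exp(−πζ/√(1−ζ²)) = 8.54%.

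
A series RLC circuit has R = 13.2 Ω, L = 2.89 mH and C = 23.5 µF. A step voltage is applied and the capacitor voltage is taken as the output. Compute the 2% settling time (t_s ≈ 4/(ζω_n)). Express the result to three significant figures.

For a series RLC circuit (capacitor voltage as output), ω_n = 1/√(LC) = 1/√(2.89 mH · 23.5 µF) = 3840 rad/s.
ζ = (R/2)·√(C/L) = (13.2/2)·√(23.5 µF/2.89 mH) = 0.595.
t_s ≈ 4/(ζω_n) = 0.00175 s.

t_s ≈ 0.00175 s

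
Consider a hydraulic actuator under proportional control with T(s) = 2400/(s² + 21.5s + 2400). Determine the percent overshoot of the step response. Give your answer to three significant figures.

%OS ≈ 49.3%

Comparing the denominator to s² + 2ζω_n s + ω_n²: ω_n = √2400 = 49.0 rad/s, and 2ζω_n = 21.5 so ζ = 21.5/(2·49.0) = 0.219.
%OS = 100 e^{−πζ/√(1−ζ²)} with ζ = 0.219 gives 49.3%.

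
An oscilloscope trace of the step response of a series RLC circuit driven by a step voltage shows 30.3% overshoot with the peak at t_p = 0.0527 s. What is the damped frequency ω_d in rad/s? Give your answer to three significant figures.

t_p = π/ω_d, so ω_d = π/0.0527 = 59.6 rad/s.

ω_d ≈ 59.6 rad/s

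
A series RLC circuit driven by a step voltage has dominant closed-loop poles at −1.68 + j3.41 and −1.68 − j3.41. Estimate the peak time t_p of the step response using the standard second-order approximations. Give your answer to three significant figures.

t_p = π/ω_d with ω_d = 3.41 (the imaginary part), so t_p = 0.921 s.

t_p ≈ 0.921 s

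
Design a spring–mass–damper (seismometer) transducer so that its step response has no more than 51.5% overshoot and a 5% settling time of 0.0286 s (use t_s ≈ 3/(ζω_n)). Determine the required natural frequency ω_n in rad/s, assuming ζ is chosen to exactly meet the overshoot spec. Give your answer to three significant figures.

ζ = −ln(OS)/√(π² + (ln OS)²). With OS = 0.515, ln OS = −0.6636 and ζ = 0.6636/3.211 = 0.207.
From t_s ≈ 3/(ζω_n): ω_n = 3/(ζ·t_s) = 3/(0.207·0.0286) = 508 rad/s.

ω_n ≈ 508 rad/s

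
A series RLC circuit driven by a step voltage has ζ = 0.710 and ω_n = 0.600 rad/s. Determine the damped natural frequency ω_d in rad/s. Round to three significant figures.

ω_d = ω_n√(1−ζ²) = 0.600·√0.496 = 0.423 rad/s.

ω_d ≈ 0.423 rad/s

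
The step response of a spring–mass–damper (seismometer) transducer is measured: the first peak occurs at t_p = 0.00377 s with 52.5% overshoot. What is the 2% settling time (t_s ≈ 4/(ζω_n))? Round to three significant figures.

t_s ≈ 0.0234 s

ζ from %OS: ζ = |ln 0.525|/√(π²+ln²0.525) = 0.201.
From t_p = π/ω_d, ω_d = π/0.00377 = 833 rad/s, so ω_n = ω_d/√(1−ζ²) = 851 rad/s.
t_s ≈ 4/(ζω_n) = 4/(0.201·851) = 0.0234 s.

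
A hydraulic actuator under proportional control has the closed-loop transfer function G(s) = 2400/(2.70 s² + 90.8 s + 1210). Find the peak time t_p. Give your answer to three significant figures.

t_p ≈ 0.244 s

Dividing through by 2.70: denominator becomes s² + 33.63 s + 448.1.
So ω_n = √448.1 = 21.2 rad/s and ζ = 33.63/(2·21.2) = 0.794.
ω_d = 21.2·√(1 − 0.794²) = 12.9 rad/s. t_p = π/ω_d = 0.244 s.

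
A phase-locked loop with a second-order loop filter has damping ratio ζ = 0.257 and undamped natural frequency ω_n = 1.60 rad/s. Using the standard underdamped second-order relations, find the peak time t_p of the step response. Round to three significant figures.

The damped frequency is ω_d = ω_n√(1−ζ²) = 1.60·√(1−0.0660) = 1.55 rad/s.
Peak time t_p = π/ω_d = π/1.55 = 2.03 s.

t_p ≈ 2.03 s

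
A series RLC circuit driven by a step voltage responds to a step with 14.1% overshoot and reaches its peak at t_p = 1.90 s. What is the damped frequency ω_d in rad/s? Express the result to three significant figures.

t_p = π/ω_d, so ω_d = π/1.90 = 1.65 rad/s.

ω_d ≈ 1.65 rad/s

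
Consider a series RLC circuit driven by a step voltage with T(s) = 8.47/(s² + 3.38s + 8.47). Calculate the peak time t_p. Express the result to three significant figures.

t_p ≈ 1.33 s

Matching coefficients with s² + 2ζω_n s + ω_n² gives ω_n² = 8.47 ⇒ ω_n = 2.91 rad/s, and ζ = 3.38/(2ω_n) = 0.581.
ω_d = ω_n√(1−ζ²) = 2.37 rad/s. Then t_p = π/ω_d = 1.33 s.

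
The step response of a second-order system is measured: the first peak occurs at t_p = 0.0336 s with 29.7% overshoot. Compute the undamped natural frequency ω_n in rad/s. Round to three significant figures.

From the overshoot, ζ = −ln(OS)/√(π²+ln²(OS)) = 0.360.
t_p = π/ω_d ⇒ ω_d = 93.5 rad/s; then ω_n = ω_d/√(1−ζ²) = 100 rad/s.

ω_n ≈ 100 rad/s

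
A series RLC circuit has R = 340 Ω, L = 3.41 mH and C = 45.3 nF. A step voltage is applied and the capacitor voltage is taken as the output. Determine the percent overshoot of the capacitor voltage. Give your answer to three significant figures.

%OS ≈ 8.37%

For a series RLC circuit (capacitor voltage as output), ω_n = 1/√(LC) = 1/√(3.41 mH · 45.3 nF) = 80500 rad/s.
ζ = (R/2)·√(C/L) = (340/2)·√(45.3 nF/3.41 mH) = 0.620.
Overshoot: exp(−π·0.620/√(1−0.620²)) = 0.0837, i.e. 8.37%.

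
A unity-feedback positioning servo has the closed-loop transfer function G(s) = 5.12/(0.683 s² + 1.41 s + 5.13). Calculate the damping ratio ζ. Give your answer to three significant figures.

Dividing through by 0.683: denominator becomes s² + 2.064 s + 7.511.
So ω_n = √7.511 = 2.74 rad/s and ζ = 2.064/(2·2.74) = 0.377.

ζ ≈ 0.377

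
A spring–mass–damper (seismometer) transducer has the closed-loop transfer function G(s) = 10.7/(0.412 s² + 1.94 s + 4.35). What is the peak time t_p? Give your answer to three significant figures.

Dividing through by 0.412: denominator becomes s² + 4.709 s + 10.56.
So ω_n = √10.56 = 3.25 rad/s and ζ = 4.709/(2·3.25) = 0.725.
The damped frequency ω_d = ω_n√(1−ζ²) = 2.24 rad/s. t_p = π/ω_d = 1.40 s.

t_p ≈ 1.40 s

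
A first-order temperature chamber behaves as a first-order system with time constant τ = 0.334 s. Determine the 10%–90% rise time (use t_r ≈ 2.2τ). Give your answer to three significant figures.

t_r ≈ 2.2τ = 0.735 s.

t_r ≈ 0.735 s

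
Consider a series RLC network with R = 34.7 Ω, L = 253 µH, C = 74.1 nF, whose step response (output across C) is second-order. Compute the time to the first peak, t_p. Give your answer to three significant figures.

For a series RLC circuit (capacitor voltage as output), ω_n = 1/√(LC) = 1/√(253 µH · 74.1 nF) = 231000 rad/s.
ζ = (R/2)·√(C/L) = (34.7/2)·√(74.1 nF/253 µH) = 0.297.
The damped frequency ω_d = ω_n√(1−ζ²) = 221000 rad/s. t_p = π/ω_d = 0.0000142 s.

t_p ≈ 0.0000142 s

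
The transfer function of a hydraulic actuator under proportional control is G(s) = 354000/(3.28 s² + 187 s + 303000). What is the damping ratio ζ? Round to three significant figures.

ζ ≈ 0.0938

Dividing through by 3.28: denominator becomes s² + 57.01 s + 92380.
So ω_n = √92380 = 304 rad/s and ζ = 57.01/(2·304) = 0.0938.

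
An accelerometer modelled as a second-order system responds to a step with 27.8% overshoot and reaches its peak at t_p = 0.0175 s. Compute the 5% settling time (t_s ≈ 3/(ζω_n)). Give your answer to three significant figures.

t_s ≈ 0.0410 s

From the overshoot, ζ = −ln(OS)/√(π²+ln²(OS)) = 0.377.
t_p = π/ω_d ⇒ ω_d = 180 rad/s; then ω_n = ω_d/√(1−ζ²) = 194 rad/s.
t_s ≈ 3/(ζω_n) = 3/(0.377·194) = 0.0410 s.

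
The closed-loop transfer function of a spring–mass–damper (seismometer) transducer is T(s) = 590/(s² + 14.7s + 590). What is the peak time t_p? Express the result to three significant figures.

Comparing the denominator to s² + 2ζω_n s + ω_n²: ω_n = √590 = 24.3 rad/s, and 2ζω_n = 14.7 so ζ = 14.7/(2·24.3) = 0.303.
The damped frequency ω_d = ω_n√(1−ζ²) = 23.2 rad/s. Then t_p = π/ω_d = 0.136 s.

t_p ≈ 0.136 s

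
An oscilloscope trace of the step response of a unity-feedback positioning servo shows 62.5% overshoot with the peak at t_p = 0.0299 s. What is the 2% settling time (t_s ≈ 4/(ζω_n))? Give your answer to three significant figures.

ζ from %OS: ζ = |ln 0.625|/√(π²+ln²0.625) = 0.148.
From t_p = π/ω_d, ω_d = π/0.0299 = 105 rad/s, so ω_n = ω_d/√(1−ζ²) = 106 rad/s.
t_s ≈ 4/(ζω_n) = 4/(0.148·106) = 0.254 s.

t_s ≈ 0.254 s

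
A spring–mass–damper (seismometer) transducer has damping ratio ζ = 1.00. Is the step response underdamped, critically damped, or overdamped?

Since ζ = 1, the system is critically damped.

critically damped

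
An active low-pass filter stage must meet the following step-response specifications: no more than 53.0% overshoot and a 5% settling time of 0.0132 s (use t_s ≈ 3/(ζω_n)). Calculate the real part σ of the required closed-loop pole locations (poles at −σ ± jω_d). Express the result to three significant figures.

σ ≈ 227

The settling-time spec alone fixes σ = ζω_n = 3/t_s = 3/0.0132 = 227.
(Overshoot then fixes ζ = 0.198 and hence ω_d = σ·√(1−ζ²)/ζ = 1120 rad/s.)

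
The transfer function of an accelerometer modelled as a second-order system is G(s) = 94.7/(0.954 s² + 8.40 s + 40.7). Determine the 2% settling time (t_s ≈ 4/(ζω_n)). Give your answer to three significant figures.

Dividing through by 0.954: denominator becomes s² + 8.805 s + 42.66.
So ω_n = √42.66 = 6.53 rad/s and ζ = 8.805/(2·6.53) = 0.674.
t_s ≈ 4/(ζω_n) = 0.909 s.

t_s ≈ 0.909 s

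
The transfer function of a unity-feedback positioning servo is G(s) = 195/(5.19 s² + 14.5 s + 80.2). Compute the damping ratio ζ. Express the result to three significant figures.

Dividing through by 5.19: denominator becomes s² + 2.794 s + 15.45.
So ω_n = √15.45 = 3.93 rad/s and ζ = 2.794/(2·3.93) = 0.355.

ζ ≈ 0.355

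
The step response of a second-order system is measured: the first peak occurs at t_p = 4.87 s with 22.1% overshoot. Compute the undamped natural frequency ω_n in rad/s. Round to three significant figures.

ω_n ≈ 0.716 rad/s

The overshoot fixes ζ = −ln(OS)/√(π²+ln²(OS)) = 0.433.
From t_p = π/ω_d, ω_d = π/4.87 = 0.645 rad/s, so ω_n = ω_d/√(1−ζ²) = 0.716 rad/s.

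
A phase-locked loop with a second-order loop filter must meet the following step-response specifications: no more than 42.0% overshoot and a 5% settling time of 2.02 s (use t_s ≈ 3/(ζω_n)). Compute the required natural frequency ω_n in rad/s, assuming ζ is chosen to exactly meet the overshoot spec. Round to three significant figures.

From %OS = 100·exp(−πζ/√(1−ζ²)), invert to get ζ = −ln(OS)/√(π² + ln²(OS)) with OS = 0.420.
−ln 0.420 = 0.8675, so ζ = 0.8675/√(π² + 0.7526) = 0.266.
From t_s ≈ 3/(ζω_n): ω_n = 3/(ζ·t_s) = 3/(0.266·2.02) = 5.58 rad/s.

ω_n ≈ 5.58 rad/s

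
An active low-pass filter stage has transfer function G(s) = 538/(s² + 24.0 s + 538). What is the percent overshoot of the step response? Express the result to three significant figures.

%OS ≈ 15.0%

Comparing the denominator to s² + 2ζω_n s + ω_n²: ω_n = √538 = 23.2 rad/s, and 2ζω_n = 24.0 so ζ = 24.0/(2·23.2) = 0.517.
%OS = 100 e^{−πζ/√(1−ζ²)} with ζ = 0.517 gives 15.0%.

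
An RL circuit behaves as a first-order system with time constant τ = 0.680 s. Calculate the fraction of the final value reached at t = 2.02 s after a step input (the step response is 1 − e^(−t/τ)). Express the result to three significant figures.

y(t)/y_∞ = 1 − e^(−t/τ) = 1 − e^(−2.02/0.680) = 1 − e^(−2.97) = 0.949.

y/y_∞ ≈ 0.949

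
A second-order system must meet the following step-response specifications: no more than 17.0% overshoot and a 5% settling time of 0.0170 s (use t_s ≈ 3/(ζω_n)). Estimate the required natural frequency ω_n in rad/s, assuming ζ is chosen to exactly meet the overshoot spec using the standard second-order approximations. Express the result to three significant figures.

ω_n ≈ 359 rad/s

Inverting the overshoot relation: ζ = |ln 0.170|/√(π² + ln²0.170) = 0.491.
Then ω_n = 3/(ζ t_s) = 3/(0.491 × 0.0170) = 359 rad/s.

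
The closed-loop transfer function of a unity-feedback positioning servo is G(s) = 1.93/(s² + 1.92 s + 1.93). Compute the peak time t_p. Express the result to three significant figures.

t_p ≈ 3.13 s

Matching coefficients with s² + 2ζω_n s + ω_n² gives ω_n² = 1.93 ⇒ ω_n = 1.39 rad/s, and ζ = 1.92/(2ω_n) = 0.691.
ω_d = ω_n√(1−ζ²) = 1.00 rad/s. Then t_p = π/ω_d = 3.13 s.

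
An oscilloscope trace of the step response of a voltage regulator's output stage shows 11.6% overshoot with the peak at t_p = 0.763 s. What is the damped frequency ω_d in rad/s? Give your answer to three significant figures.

ω_d ≈ 4.12 rad/s

t_p = π/ω_d, so ω_d = π/0.763 = 4.12 rad/s.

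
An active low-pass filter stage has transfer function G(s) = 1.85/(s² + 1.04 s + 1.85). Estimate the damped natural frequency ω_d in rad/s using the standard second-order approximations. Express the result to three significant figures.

Matching coefficients with s² + 2ζω_n s + ω_n² gives ω_n² = 1.85 ⇒ ω_n = 1.36 rad/s, and ζ = 1.04/(2ω_n) = 0.382.
ω_d = ω_n√(1−ζ²) = 1.26 rad/s.

ω_d ≈ 1.26 rad/s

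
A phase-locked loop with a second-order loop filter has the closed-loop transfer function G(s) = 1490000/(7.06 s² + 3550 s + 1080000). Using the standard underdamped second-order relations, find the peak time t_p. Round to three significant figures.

Dividing through by 7.06: denominator becomes s² + 502.8 s + 153000.
So ω_n = √153000 = 391 rad/s and ζ = 502.8/(2·391) = 0.643.
ω_d = 391·√(1 − 0.643²) = 300 rad/s. t_p = π/ω_d = 0.0105 s.

t_p ≈ 0.0105 s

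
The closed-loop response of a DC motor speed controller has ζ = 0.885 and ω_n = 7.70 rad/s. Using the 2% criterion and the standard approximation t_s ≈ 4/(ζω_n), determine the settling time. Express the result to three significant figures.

t_s ≈ 4/(ζω_n) = 4/(0.885 × 7.70) = 0.587 s.

t_s ≈ 0.587 s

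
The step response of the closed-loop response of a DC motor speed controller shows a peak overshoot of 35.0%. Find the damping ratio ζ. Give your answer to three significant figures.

ζ ≈ 0.317

From %OS = 100·exp(−πζ/√(1−ζ²)), invert to get ζ = −ln(OS)/√(π² + ln²(OS)) with OS = 0.350.
−ln 0.350 = 1.050, so ζ = 1.050/√(π² + 1.102) = 0.317.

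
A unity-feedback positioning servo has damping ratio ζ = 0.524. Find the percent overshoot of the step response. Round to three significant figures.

%OS ≈ 14.5%

For an underdamped second-order system, %OS = 100·exp(−πζ/√(1−ζ²)).
πζ/√(1−ζ²) = π·0.524/√(1−0.275) = 1.933, so %OS = 100·e^(−1.933) = 14.5%.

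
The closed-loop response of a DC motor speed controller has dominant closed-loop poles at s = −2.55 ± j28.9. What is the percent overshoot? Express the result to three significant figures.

The poles are at −σ ± jω_d with σ = 2.55 and ω_d = 28.9, so ω_n = √(σ²+ω_d²) = 29.0 rad/s and ζ = σ/ω_n = 0.0879.
%OS = 100 e^{−πζ/√(1−ζ²)} with ζ = 0.0879 gives 75.8%.

%OS ≈ 75.8%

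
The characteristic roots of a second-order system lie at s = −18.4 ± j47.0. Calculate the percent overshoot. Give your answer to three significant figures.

The poles are at −σ ± jω_d with σ = 18.4 and ω_d = 47.0, so ω_n = √(σ²+ω_d²) = 50.5 rad/s and ζ = σ/ω_n = 0.365.
Overshoot: exp(−π·0.365/√(1−0.365²)) = 0.292, i.e. 29.2%.

%OS ≈ 29.2%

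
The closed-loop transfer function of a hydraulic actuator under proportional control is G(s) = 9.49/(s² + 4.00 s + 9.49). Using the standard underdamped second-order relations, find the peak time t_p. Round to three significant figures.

t_p ≈ 1.34 s

Matching coefficients with s² + 2ζω_n s + ω_n² gives ω_n² = 9.49 ⇒ ω_n = 3.08 rad/s, and ζ = 4.00/(2ω_n) = 0.649.
The damped frequency ω_d = ω_n√(1−ζ²) = 2.34 rad/s. Then t_p = π/ω_d = 1.34 s.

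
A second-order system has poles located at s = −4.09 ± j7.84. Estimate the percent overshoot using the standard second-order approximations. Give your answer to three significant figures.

%OS ≈ 19.4%

|pole| = ω_n = √(4.09² + 7.84²) = 8.84 rad/s; ζ = cos θ = σ/ω_n = 0.463.
%OS = 100·exp(−πζ/√(1−ζ²)) = 19.4%.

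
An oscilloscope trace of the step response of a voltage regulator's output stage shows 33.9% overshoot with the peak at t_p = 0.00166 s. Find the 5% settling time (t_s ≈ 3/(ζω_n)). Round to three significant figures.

ζ from %OS: ζ = |ln 0.339|/√(π²+ln²0.339) = 0.326.
From t_p = π/ω_d, ω_d = π/0.00166 = 1890 rad/s, so ω_n = ω_d/√(1−ζ²) = 2000 rad/s.
t_s ≈ 3/(ζω_n) = 3/(0.326·2000) = 0.00460 s.

t_s ≈ 0.00460 s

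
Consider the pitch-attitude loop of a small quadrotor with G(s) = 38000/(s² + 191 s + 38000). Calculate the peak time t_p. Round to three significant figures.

ω_n = √38000 = 195 rad/s; ζ = 191/(2·195) = 0.490.
ω_d = ω_n√(1−ζ²) = 170 rad/s. Then t_p = π/ω_d = 0.0185 s.

t_p ≈ 0.0185 s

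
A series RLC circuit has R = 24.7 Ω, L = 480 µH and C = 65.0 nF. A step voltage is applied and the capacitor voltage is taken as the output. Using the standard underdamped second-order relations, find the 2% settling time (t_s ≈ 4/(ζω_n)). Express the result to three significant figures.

For a series RLC circuit (capacitor voltage as output), ω_n = 1/√(LC) = 1/√(480 µH · 65.0 nF) = 179000 rad/s.
ζ = (R/2)·√(C/L) = (24.7/2)·√(65.0 nF/480 µH) = 0.144.
t_s ≈ 4/(ζω_n) = 0.000155 s.

t_s ≈ 0.000155 s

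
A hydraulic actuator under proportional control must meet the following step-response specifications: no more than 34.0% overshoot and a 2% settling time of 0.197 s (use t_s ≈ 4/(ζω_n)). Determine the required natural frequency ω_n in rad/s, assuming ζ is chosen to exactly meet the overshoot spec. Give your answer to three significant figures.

ω_n ≈ 62.5 rad/s

Inverting the overshoot relation: ζ = |ln 0.340|/√(π² + ln²0.340) = 0.325.
From t_s ≈ 4/(ζω_n): ω_n = 4/(ζ·t_s) = 4/(0.325·0.197) = 62.5 rad/s.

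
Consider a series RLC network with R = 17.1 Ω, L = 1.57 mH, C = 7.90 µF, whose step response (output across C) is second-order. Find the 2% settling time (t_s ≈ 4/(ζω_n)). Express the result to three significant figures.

For a series RLC circuit (capacitor voltage as output), ω_n = 1/√(LC) = 1/√(1.57 mH · 7.90 µF) = 8980 rad/s.
ζ = (R/2)·√(C/L) = (17.1/2)·√(7.90 µF/1.57 mH) = 0.606.
t_s ≈ 4/(ζω_n) = 0.000735 s.

t_s ≈ 0.000735 s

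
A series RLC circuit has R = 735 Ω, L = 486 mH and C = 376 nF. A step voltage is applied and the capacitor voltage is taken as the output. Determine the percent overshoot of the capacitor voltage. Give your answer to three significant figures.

For a series RLC circuit (capacitor voltage as output), ω_n = 1/√(LC) = 1/√(486 mH · 376 nF) = 2340 rad/s.
ζ = (R/2)·√(C/L) = (735/2)·√(376 nF/486 mH) = 0.323.
%OS = 100·exp(−πζ/√(1−ζ²)) = 34.2%.

%OS ≈ 34.2%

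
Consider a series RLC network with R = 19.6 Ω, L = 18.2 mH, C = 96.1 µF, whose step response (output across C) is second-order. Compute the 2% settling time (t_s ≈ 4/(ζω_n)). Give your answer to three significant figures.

t_s ≈ 0.00743 s

For a series RLC circuit (capacitor voltage as output), ω_n = 1/√(LC) = 1/√(18.2 mH · 96.1 µF) = 756 rad/s.
ζ = (R/2)·√(C/L) = (19.6/2)·√(96.1 µF/18.2 mH) = 0.712.
t_s ≈ 4/(ζω_n) = 0.00743 s.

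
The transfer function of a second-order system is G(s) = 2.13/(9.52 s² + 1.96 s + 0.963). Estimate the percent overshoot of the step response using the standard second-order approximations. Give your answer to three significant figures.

Dividing through by 9.52: denominator becomes s² + 0.2059 s + 0.1012.
So ω_n = √0.1012 = 0.318 rad/s and ζ = 0.2059/(2·0.318) = 0.324.
Overshoot: exp(−π·0.324/√(1−0.324²)) = 0.341, i.e. 34.1%.

%OS ≈ 34.1%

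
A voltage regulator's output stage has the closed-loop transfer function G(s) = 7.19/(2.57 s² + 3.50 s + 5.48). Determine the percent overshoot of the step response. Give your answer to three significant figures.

%OS ≈ 19.1%

Dividing through by 2.57: denominator becomes s² + 1.362 s + 2.132.
So ω_n = √2.132 = 1.46 rad/s and ζ = 1.362/(2·1.46) = 0.466.
%OS = 100·exp(−πζ/√(1−ζ²)) = 19.1%.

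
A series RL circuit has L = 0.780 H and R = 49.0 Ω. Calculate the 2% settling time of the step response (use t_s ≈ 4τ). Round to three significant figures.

τ = L/R = 0.780/49.0 = 0.0159 s.
t_s ≈ 4τ = 0.0637 s.

t_s ≈ 0.0637 s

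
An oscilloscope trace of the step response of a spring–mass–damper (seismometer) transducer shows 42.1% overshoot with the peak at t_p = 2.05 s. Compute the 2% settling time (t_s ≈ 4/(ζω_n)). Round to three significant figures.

The overshoot fixes ζ = −ln(OS)/√(π²+ln²(OS)) = 0.265.
t_p = π/ω_d ⇒ ω_d = 1.53 rad/s; then ω_n = ω_d/√(1−ζ²) = 1.59 rad/s.
t_s ≈ 4/(ζω_n) = 4/(0.265·1.59) = 9.48 s.

t_s ≈ 9.48 s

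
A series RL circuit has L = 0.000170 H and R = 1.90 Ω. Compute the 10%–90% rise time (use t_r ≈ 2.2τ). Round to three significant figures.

τ = L/R = 0.000170/1.90 = 0.0000895 s.
t_r ≈ 2.2τ = 0.000197 s.

t_r ≈ 0.000197 s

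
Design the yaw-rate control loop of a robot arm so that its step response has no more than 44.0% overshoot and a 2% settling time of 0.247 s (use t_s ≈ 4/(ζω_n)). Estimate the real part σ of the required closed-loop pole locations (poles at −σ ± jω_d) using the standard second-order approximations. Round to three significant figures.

σ ≈ 16.2

The settling-time spec alone fixes σ = ζω_n = 4/t_s = 4/0.247 = 16.2.
(Overshoot then fixes ζ = 0.253 and hence ω_d = σ·√(1−ζ²)/ζ = 62.0 rad/s.)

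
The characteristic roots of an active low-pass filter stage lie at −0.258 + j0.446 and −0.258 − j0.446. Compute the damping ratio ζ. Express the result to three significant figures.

ζ ≈ 0.501

The poles are at −σ ± jω_d with σ = 0.258 and ω_d = 0.446, so ω_n = √(σ²+ω_d²) = 0.515 rad/s and ζ = σ/ω_n = 0.501.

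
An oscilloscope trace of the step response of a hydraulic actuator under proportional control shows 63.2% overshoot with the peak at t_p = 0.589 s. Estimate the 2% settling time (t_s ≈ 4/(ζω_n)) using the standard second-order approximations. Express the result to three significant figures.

t_s ≈ 5.13 s

ζ from %OS: ζ = |ln 0.632|/√(π²+ln²0.632) = 0.145.
From t_p = π/ω_d, ω_d = π/0.589 = 5.33 rad/s, so ω_n = ω_d/√(1−ζ²) = 5.39 rad/s.
t_s ≈ 4/(ζω_n) = 4/(0.145·5.39) = 5.13 s.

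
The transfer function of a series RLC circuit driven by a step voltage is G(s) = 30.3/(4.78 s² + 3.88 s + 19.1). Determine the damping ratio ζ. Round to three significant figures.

ζ ≈ 0.203

Dividing through by 4.78: denominator becomes s² + 0.8117 s + 3.996.
So ω_n = √3.996 = 2.00 rad/s and ζ = 0.8117/(2·2.00) = 0.203.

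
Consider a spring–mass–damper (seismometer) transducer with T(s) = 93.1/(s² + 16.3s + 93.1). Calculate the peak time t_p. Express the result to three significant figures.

Matching coefficients with s² + 2ζω_n s + ω_n² gives ω_n² = 93.1 ⇒ ω_n = 9.65 rad/s, and ζ = 16.3/(2ω_n) = 0.845.
ω_d = 9.65·√(1 − 0.845²) = 5.17 rad/s. Then t_p = π/ω_d = 0.608 s.

t_p ≈ 0.608 s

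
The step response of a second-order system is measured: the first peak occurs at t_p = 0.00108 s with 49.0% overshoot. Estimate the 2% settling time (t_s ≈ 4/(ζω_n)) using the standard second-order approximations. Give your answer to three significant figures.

t_s ≈ 0.00606 s

The overshoot fixes ζ = −ln(OS)/√(π²+ln²(OS)) = 0.221.
t_p = π/ω_d ⇒ ω_d = 2910 rad/s; then ω_n = ω_d/√(1−ζ²) = 2980 rad/s.
t_s ≈ 4/(ζω_n) = 4/(0.221·2980) = 0.00606 s.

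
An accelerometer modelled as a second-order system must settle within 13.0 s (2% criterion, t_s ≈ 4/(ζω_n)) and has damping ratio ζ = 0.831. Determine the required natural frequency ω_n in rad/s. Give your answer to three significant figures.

ω_n ≈ 0.370 rad/s

Rearranging t_s ≈ 4/(ζω_n) gives ω_n = 4/(ζ·t_s) = 4/(0.831 × 13.0) = 0.370 rad/s.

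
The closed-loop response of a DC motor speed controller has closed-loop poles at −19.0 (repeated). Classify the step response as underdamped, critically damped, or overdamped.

Since there is a repeated negative-real pole, the response is critically damped.

critically damped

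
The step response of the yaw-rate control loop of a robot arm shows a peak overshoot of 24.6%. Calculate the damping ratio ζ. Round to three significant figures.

From %OS = 100·exp(−πζ/√(1−ζ²)), invert to get ζ = −ln(OS)/√(π² + ln²(OS)) with OS = 0.246.
−ln 0.246 = 1.402, so ζ = 1.402/√(π² + 1.967) = 0.408.

ζ ≈ 0.408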